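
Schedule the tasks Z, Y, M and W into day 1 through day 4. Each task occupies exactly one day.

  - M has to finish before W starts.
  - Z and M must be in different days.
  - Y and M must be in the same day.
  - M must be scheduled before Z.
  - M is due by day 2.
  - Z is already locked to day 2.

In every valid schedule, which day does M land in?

M's window is day 1–day 2.
Z is fixed at day 2, and M can't share a day with Z.
So M must be day 1.

day 1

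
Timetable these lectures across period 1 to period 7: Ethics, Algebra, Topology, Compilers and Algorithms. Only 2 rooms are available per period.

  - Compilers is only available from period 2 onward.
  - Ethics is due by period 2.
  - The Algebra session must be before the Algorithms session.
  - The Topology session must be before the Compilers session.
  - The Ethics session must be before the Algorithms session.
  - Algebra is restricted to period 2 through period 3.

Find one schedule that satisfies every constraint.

Ethics -> period 1, Compilers -> period 2, Algorithms -> period 3, Algebra -> period 2, Topology -> period 1

Checking: Ethics(period 1) before Algorithms(period 3); Topology(period 1) before Compilers(period 2); Algebra(period 2) before Algorithms(period 3); Algebra=period 2 in [period 2,period 3]; Ethics=period 1 in [period 1,period 2]; Compilers=period 2 in [period 2,period 7]; max 2 per period (cap 2).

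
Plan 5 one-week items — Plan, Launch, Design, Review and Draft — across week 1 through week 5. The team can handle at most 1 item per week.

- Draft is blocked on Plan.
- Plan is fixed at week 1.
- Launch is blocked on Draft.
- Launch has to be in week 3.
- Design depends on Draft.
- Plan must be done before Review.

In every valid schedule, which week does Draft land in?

Plan is fixed at week 1 and must come before Draft, so Draft is at least week 2.
Launch is fixed at week 3 and must come after Draft, so Draft is at most week 2.
So Draft must be week 2.

week 2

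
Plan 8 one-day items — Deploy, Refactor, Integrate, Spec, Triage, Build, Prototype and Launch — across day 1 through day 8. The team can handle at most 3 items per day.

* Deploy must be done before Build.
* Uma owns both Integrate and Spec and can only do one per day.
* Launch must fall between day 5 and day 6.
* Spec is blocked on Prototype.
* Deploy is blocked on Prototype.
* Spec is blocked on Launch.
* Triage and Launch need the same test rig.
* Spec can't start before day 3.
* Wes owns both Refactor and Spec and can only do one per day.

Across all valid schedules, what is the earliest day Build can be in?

day 3

Precedence pushes Build to at least day 3.
Build at day 3 is achievable: Deploy in day 2; Integrate in day 1; Build in day 3; Prototype in day 1; Triage in day 2; Refactor in day 1; Spec in day 6; Launch in day 5.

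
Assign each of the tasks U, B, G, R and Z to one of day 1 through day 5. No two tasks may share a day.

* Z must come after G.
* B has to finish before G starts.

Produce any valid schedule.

G=day 2; B=day 1; R=day 5; Z=day 3; U=day 4

Checking: G(day 2) before Z(day 3); B(day 1) before G(day 2); max 1 per day (cap 1).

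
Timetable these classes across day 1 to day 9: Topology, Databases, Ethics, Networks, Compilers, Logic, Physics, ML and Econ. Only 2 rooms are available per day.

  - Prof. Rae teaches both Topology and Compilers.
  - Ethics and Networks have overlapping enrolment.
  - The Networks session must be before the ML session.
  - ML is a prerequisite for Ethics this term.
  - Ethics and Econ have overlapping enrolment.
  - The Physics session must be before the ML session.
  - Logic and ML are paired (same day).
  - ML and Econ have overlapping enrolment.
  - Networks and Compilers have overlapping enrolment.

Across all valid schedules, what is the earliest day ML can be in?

day 2

Precedence pushes ML to at least day 2; downstream work caps ML at day 8.
ML at day 2 is achievable: Networks in day 1, Logic in day 2, Databases in day 4, Physics in day 1, Topology in day 3, Compilers in day 4, Econ in day 5, Ethics in day 3, ML in day 2.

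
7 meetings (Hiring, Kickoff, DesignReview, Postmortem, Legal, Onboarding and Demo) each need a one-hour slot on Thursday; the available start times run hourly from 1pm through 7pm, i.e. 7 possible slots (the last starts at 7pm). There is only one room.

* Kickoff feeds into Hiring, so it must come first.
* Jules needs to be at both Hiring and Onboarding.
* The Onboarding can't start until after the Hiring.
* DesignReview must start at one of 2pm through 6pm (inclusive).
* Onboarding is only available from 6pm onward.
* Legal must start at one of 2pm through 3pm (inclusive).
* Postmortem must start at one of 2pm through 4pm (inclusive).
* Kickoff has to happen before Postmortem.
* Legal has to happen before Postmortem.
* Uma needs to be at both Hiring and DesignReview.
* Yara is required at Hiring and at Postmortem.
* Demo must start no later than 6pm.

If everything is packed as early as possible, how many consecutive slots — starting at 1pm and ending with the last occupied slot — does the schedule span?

7 slots

The precedence chain requires at least 3 distinct slots.
With at most 1 per slot and 7 meetings, at least 7 slots are needed.
Onboarding can't be placed before 6pm — that is slot 6 counting from 1pm — so the schedule must run through at least 6 slots.
7 works (last occupied slot: 7pm): for example Demo=5pm, DesignReview=4pm, Postmortem=3pm, Onboarding=7pm, Kickoff=1pm, Legal=2pm, Hiring=6pm.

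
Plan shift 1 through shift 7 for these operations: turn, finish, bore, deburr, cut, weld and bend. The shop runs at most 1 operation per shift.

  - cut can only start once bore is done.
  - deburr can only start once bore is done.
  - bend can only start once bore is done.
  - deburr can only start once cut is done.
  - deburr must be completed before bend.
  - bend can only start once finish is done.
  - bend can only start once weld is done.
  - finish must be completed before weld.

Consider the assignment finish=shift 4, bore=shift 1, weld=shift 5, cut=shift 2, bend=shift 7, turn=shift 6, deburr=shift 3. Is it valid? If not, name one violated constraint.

The shop runs at most 1 operation per shift — holds.
deburr can only start once bore is done — holds.
cut can only start once bore is done — holds.
bend can only start once weld is done — holds.
deburr can only start once cut is done — holds.
finish must be completed before weld — holds.
bend can only start once bore is done — holds.
bend can only start once finish is done — holds.
deburr must be completed before bend — holds.

Yes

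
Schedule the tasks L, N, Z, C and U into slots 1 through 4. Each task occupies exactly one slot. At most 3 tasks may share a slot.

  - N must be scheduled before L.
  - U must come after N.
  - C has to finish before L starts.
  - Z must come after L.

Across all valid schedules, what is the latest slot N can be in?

2

Downstream work caps N at 2.
N at 2 is achievable: L -> 3, U -> 3, C -> 1, Z -> 4, N -> 2.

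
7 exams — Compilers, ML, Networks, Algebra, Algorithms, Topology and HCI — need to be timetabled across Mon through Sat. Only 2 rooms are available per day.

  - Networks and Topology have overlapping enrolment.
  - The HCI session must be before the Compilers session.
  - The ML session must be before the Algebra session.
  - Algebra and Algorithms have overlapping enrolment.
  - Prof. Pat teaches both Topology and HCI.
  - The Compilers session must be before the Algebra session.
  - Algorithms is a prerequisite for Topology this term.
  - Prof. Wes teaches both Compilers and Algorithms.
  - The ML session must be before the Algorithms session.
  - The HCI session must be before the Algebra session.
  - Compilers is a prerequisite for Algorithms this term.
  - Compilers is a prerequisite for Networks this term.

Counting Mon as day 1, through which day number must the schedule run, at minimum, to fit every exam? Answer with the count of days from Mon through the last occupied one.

The precedence chain requires at least 4 distinct days.
With at most 2 per day and 7 exams, at least 4 days are needed.
4 works (last occupied day: Thu): for example Compilers -> Tue; Networks -> Wed; Algebra -> Thu; ML -> Mon; HCI -> Mon; Topology -> Thu; Algorithms -> Wed.

4 days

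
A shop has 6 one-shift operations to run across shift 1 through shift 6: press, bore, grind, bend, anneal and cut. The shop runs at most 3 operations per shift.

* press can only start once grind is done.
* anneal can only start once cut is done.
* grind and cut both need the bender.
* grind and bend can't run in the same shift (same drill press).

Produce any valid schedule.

cut in shift 2; bend in shift 2; press in shift 2; bore in shift 1; anneal in shift 3; grind in shift 1

Checking: cut(shift 2) before anneal(shift 3); grind(shift 1) before press(shift 2); grind(shift 1) != cut(shift 2); grind(shift 1) != bend(shift 2); max 3 per shift (cap 3).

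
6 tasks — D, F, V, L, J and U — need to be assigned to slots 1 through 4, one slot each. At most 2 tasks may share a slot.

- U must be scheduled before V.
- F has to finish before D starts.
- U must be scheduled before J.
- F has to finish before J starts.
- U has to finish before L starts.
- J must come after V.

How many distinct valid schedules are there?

40

Splitting on D: it can be 2 (9), 3 (14), 4 (17). Listing each branch's schedules as (F, V, L, J, U):
D=2: (1,2,3,3,1) (1,2,3,4,1) (1,2,4,3,1) (1,2,4,4,1) (1,3,2,4,1) (1,3,3,4,1) (1,3,3,4,2) (1,3,4,4,1) (1,3,4,4,2) — 9.
D=3: (1,2,2,3,1) (1,2,2,4,1) (1,2,3,4,1) (1,2,4,3,1) (1,2,4,4,1) (1,3,2,4,1) (1,3,4,4,1) (1,3,4,4,2) (2,2,3,4,1) (2,2,4,3,1) (2,2,4,4,1) (2,3,2,4,1) (2,3,4,4,1) (2,3,4,4,2) — 14.
D=4: (1,2,2,3,1) (1,2,2,4,1) (1,2,3,3,1) (1,2,3,4,1) (1,2,4,3,1) (1,3,2,4,1) (1,3,3,4,1) (1,3,3,4,2) (2,2,3,3,1) (2,2,3,4,1) (2,2,4,3,1) (2,3,2,4,1) (2,3,3,4,1) (2,3,3,4,2) (3,2,2,4,1) (3,2,3,4,1) (3,3,2,4,1) — 17.
Summing: 9 + 14 + 17 = 40.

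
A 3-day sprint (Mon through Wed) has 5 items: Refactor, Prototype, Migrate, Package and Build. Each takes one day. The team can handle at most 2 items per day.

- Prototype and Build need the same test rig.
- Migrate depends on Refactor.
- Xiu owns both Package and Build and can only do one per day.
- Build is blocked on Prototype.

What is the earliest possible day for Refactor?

Downstream work caps Refactor at Tue.
Refactor at Mon is achievable: Build -> Tue, Migrate -> Tue, Refactor -> Mon, Package -> Wed, Prototype -> Mon.

Mon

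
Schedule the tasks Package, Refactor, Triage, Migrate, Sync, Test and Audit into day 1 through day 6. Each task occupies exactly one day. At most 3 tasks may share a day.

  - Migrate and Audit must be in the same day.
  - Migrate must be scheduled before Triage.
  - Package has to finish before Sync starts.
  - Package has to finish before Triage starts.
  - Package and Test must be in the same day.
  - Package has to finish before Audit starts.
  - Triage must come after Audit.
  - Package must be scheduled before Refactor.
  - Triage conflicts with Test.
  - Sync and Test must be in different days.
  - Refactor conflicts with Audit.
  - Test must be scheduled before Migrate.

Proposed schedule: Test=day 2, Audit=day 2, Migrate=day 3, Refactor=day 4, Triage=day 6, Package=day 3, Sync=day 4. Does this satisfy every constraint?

Package has to finish before Audit starts — violated.
Migrate and Audit must be in the same day — violated.
Triage must come after Audit — holds.
Migrate must be scheduled before Triage — holds.
Sync and Test must be in different days — holds.
Package has to finish before Triage starts — holds.
Refactor conflicts with Audit — holds.
Triage conflicts with Test — holds.
Test must be scheduled before Migrate — holds.
Package must be scheduled before Refactor — holds.
At most 3 tasks may share a day — holds.
Package has to finish before Sync starts — holds.
Package and Test must be in the same day — violated.

No — it violates: Package has to finish before Audit starts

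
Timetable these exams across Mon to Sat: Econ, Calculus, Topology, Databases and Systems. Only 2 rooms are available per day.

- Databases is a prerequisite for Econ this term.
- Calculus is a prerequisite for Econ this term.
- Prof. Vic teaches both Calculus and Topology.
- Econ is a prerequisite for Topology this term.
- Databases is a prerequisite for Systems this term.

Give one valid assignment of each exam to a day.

Topology=Wed; Systems=Tue; Calculus=Mon; Databases=Mon; Econ=Tue

Checking: Databases(Mon) before Systems(Tue); Calculus(Mon) before Econ(Tue); Econ(Tue) before Topology(Wed); Databases(Mon) before Econ(Tue); Calculus(Mon) != Topology(Wed); max 2 per day (cap 2).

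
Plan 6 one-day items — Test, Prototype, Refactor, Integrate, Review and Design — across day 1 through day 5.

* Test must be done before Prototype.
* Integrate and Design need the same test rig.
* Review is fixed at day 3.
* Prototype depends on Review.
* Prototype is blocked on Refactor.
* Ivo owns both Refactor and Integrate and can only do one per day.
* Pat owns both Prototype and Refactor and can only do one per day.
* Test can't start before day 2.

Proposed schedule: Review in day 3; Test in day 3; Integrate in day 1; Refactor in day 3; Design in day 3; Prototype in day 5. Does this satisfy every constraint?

Yes

Review is fixed at day 3 — holds.
Integrate and Design need the same test rig — holds.
Pat owns both Prototype and Refactor and can only do one per day — holds.
Test must be done before Prototype — holds.
Test can't start before day 2 — holds.
Ivo owns both Refactor and Integrate and can only do one per day — holds.
Prototype depends on Review — holds.
Prototype is blocked on Refactor — holds.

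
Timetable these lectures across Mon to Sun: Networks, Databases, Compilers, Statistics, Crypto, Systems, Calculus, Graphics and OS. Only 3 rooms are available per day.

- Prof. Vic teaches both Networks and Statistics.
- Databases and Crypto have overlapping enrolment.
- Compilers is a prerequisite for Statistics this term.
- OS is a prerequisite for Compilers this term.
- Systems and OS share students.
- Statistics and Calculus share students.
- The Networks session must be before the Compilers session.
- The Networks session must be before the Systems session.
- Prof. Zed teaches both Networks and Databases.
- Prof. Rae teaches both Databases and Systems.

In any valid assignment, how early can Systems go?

Precedence pushes Systems to at least Tue.
Systems at Tue is achievable: Calculus -> Tue; Networks -> Mon; Statistics -> Wed; Graphics -> Wed; Compilers -> Tue; OS -> Mon; Crypto -> Mon; Databases -> Wed; Systems -> Tue.

Tue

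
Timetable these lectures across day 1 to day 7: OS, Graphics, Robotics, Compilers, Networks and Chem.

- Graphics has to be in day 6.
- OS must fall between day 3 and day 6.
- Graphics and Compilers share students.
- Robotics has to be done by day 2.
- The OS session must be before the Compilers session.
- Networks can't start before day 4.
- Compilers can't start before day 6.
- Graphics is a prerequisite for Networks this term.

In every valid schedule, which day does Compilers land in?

Compilers's window is day 6–day 7.
Graphics is fixed at day 6, and Compilers can't share a day with Graphics.
So Compilers must be day 7.

day 7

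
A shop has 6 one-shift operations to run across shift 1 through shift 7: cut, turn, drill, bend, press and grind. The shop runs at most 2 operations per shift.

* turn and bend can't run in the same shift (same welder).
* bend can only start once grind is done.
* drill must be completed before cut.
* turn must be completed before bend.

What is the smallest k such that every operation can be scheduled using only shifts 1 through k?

3 shifts

The precedence chain requires at least 2 distinct shifts.
With at most 2 per shift and 6 operations, at least 3 shifts are needed.
3 works (last occupied shift: shift 3): for example turn in shift 1, drill in shift 2, grind in shift 1, cut in shift 3, bend in shift 2, press in shift 3.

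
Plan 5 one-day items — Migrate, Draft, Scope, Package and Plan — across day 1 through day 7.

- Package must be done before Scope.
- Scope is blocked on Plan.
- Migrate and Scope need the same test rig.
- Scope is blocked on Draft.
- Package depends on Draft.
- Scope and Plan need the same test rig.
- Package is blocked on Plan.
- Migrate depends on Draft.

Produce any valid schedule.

Migrate -> day 2, Draft -> day 1, Scope -> day 3, Plan -> day 1, Package -> day 2

Checking: Draft(day 1) before Package(day 2); Draft(day 1) before Scope(day 3); Draft(day 1) before Migrate(day 2); Plan(day 1) before Package(day 2); Plan(day 1) before Scope(day 3); Package(day 2) before Scope(day 3); Migrate(day 2) != Scope(day 3); Scope(day 3) != Plan(day 1).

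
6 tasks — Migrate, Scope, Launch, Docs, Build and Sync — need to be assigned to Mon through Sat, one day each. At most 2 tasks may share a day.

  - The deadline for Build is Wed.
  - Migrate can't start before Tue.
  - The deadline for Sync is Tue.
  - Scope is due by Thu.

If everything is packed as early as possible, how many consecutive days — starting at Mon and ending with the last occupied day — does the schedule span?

3

With at most 2 per day and 6 tasks, at least 3 days are needed.
Migrate can't be placed before Tue — that is day 2 counting from Mon — so the schedule must run through at least 2 days.
3 works (last occupied day: Wed): for example Launch=Tue, Sync=Mon, Migrate=Tue, Scope=Mon, Docs=Wed, Build=Wed.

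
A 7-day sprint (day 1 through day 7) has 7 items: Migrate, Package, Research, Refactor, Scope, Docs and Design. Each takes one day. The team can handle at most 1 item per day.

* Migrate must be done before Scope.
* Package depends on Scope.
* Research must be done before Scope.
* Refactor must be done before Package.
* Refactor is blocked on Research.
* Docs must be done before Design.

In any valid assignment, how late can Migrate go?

Downstream work caps Migrate at day 5.
Migrate at day 5 is achievable: Design=day 4, Refactor=day 2, Scope=day 6, Research=day 1, Package=day 7, Docs=day 3, Migrate=day 5.

day 5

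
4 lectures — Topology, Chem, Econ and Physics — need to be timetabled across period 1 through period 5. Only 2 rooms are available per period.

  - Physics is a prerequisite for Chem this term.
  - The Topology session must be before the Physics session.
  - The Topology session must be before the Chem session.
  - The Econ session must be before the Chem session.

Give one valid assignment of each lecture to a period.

Physics in period 2, Topology in period 1, Chem in period 3, Econ in period 1

Checking: Topology(period 1) before Chem(period 3); Physics(period 2) before Chem(period 3); Econ(period 1) before Chem(period 3); Topology(period 1) before Physics(period 2); max 2 per period (cap 2).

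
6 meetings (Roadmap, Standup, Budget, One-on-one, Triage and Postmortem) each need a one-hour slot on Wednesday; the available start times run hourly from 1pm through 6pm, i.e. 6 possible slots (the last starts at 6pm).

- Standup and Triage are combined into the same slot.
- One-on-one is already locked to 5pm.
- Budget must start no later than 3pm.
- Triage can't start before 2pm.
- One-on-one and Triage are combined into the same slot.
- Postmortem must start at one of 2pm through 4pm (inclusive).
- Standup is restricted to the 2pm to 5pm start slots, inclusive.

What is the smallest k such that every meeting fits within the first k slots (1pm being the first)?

One-on-one can't be placed before 5pm — that is slot 5 counting from 1pm — so the schedule must run through at least 5 slots.
5 works (last occupied slot: 5pm): for example Budget -> 1pm; One-on-one -> 5pm; Postmortem -> 2pm; Roadmap -> 1pm; Standup -> 5pm; Triage -> 5pm.

5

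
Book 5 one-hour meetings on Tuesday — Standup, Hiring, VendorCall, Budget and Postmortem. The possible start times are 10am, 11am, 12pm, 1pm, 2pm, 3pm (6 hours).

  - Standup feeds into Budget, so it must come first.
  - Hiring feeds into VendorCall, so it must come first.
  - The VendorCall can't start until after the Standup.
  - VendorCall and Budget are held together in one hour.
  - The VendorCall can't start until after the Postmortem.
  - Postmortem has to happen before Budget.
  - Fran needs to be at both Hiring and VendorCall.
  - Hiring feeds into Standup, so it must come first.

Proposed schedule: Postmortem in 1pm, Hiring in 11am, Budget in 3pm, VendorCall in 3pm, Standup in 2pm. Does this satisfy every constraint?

Yes

VendorCall and Budget are held together in one hour — holds.
The VendorCall can't start until after the Postmortem — holds.
Hiring feeds into Standup, so it must come first — holds.
Postmortem has to happen before Budget — holds.
Fran needs to be at both Hiring and VendorCall — holds.
The VendorCall can't start until after the Standup — holds.
Standup feeds into Budget, so it must come first — holds.
Hiring feeds into VendorCall, so it must come first — holds.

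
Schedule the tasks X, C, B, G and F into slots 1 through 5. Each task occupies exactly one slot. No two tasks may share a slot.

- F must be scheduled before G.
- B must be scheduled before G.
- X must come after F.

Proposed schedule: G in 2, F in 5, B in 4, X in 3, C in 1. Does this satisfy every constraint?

B must be scheduled before G — violated.
F must be scheduled before G — violated.
No two tasks may share a slot — holds.
X must come after F — violated.

Invalid. F must be scheduled before G.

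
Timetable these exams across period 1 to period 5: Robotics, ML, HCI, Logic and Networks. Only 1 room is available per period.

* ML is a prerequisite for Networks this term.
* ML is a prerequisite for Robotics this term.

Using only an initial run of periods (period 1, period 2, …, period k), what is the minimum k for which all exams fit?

The precedence chain requires at least 2 distinct periods.
With at most 1 per period and 5 exams, at least 5 periods are needed.
5 works (last occupied period: period 5): for example Networks -> period 3; ML -> period 1; Robotics -> period 2; Logic -> period 5; HCI -> period 4.

5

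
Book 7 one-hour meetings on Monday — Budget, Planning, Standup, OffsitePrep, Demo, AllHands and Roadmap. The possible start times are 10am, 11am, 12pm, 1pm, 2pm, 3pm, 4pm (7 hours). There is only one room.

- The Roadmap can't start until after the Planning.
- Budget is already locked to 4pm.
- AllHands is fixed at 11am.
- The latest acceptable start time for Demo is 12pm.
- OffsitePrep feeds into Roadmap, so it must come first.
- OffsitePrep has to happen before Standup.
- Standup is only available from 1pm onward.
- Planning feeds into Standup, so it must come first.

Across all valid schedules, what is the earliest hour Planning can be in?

Downstream work caps Planning at 3pm.
Planning at 10am is achievable: Demo -> 12pm, Roadmap -> 3pm, Planning -> 10am, Standup -> 2pm, OffsitePrep -> 1pm, Budget -> 4pm, AllHands -> 11am.

10am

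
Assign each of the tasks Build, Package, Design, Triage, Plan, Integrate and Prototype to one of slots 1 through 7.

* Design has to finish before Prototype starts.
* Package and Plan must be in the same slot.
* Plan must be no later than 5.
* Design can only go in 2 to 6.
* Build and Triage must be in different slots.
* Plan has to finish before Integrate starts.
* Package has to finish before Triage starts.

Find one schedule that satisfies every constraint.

Build -> 1; Triage -> 2; Package -> 1; Design -> 2; Plan -> 1; Prototype -> 3; Integrate -> 2

Checking: Design(2) before Prototype(3); Plan(1) before Integrate(2); Package(1) before Triage(2); Build(1) != Triage(2); Package = Plan = 1; Plan=1 in [1,5]; Design=2 in [2,6].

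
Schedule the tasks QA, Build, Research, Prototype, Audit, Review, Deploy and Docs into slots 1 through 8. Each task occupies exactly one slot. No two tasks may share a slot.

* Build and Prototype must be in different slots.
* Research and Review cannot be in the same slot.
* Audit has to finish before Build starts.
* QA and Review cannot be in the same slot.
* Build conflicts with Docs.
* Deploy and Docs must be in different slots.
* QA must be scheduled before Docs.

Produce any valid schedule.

Build -> 3; Research -> 5; Review -> 7; QA -> 1; Docs -> 4; Deploy -> 8; Audit -> 2; Prototype -> 6

Checking: QA(1) before Docs(4); Audit(2) before Build(3); Build(3) != Prototype(6); Build(3) != Docs(4); Deploy(8) != Docs(4); QA(1) != Review(7); Research(5) != Review(7); max 1 per slot (cap 1).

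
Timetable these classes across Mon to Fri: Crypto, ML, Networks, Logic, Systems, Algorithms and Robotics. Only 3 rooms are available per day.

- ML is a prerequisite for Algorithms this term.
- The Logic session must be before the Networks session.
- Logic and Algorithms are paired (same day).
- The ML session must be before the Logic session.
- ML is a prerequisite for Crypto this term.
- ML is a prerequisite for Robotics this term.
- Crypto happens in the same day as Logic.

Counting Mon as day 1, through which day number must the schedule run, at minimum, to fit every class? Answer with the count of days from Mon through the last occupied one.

3

The precedence chain requires at least 3 distinct days.
With at most 3 per day and 7 classes, at least 3 days are needed.
3 works (last occupied day: Wed): for example ML -> Mon; Robotics -> Wed; Systems -> Mon; Logic -> Tue; Crypto -> Tue; Networks -> Wed; Algorithms -> Tue.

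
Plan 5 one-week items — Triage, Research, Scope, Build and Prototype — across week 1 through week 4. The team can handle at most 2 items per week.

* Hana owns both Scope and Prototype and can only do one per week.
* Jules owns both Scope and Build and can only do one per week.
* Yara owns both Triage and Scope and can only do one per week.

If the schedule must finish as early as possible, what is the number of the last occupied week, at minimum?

With at most 2 per week and 5 tasks, at least 3 weeks are needed.
3 works (last occupied week: week 3): for example Prototype=week 3; Scope=week 2; Research=week 1; Triage=week 1; Build=week 3.

week 3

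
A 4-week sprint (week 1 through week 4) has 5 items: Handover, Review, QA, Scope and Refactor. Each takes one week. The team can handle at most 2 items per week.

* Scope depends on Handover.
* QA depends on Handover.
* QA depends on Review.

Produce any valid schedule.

Handover -> week 1, QA -> week 2, Review -> week 1, Refactor -> week 3, Scope -> week 2

Checking: Review(week 1) before QA(week 2); Handover(week 1) before QA(week 2); Handover(week 1) before Scope(week 2); max 2 per week (cap 2).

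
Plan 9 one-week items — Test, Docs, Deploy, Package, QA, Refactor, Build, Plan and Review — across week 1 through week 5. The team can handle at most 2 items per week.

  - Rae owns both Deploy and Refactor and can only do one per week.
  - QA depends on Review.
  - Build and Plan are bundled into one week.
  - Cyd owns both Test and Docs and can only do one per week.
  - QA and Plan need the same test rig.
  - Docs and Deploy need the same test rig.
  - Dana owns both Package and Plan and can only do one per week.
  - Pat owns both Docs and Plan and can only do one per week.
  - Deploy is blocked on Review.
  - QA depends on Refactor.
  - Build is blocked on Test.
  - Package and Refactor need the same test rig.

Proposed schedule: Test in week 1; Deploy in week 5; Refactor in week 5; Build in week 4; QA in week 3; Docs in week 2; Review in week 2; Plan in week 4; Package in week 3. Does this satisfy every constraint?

Invalid. Rae owns both Deploy and Refactor and can only do one per week.

Pat owns both Docs and Plan and can only do one per week — holds.
QA depends on Refactor — violated.
Deploy is blocked on Review — holds.
Build is blocked on Test — holds.
The team can handle at most 2 items per week — holds.
Docs and Deploy need the same test rig — holds.
QA depends on Review — holds.
QA and Plan need the same test rig — holds.
Rae owns both Deploy and Refactor and can only do one per week — violated.
Package and Refactor need the same test rig — holds.
Dana owns both Package and Plan and can only do one per week — holds.
Build and Plan are bundled into one week — holds.
Cyd owns both Test and Docs and can only do one per week — holds.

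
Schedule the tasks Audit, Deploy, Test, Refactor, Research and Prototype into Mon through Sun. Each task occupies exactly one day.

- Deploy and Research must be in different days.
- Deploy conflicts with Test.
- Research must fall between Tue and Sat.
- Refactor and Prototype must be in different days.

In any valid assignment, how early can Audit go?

Mon

Audit at Mon is achievable: Prototype in Tue, Refactor in Mon, Research in Tue, Deploy in Mon, Test in Tue, Audit in Mon.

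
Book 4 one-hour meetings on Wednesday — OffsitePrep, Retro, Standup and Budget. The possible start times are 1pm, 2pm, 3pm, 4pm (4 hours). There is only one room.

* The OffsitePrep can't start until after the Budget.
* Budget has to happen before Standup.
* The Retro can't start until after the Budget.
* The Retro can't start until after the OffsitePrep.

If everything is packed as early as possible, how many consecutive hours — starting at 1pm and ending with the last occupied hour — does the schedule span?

4 hours

The precedence chain requires at least 3 distinct hours.
With at most 1 per hour and 4 meetings, at least 4 hours are needed.
4 works (last occupied hour: 4pm): for example Budget=1pm; Retro=3pm; Standup=4pm; OffsitePrep=2pm.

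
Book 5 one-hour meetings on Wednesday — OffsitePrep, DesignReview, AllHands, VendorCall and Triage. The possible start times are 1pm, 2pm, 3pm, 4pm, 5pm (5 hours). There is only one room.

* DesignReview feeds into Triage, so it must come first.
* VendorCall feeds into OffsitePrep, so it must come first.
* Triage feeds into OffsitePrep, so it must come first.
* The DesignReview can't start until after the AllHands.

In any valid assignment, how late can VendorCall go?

4pm

Downstream work caps VendorCall at 4pm.
VendorCall at 4pm is achievable: OffsitePrep=5pm, DesignReview=2pm, Triage=3pm, AllHands=1pm, VendorCall=4pm.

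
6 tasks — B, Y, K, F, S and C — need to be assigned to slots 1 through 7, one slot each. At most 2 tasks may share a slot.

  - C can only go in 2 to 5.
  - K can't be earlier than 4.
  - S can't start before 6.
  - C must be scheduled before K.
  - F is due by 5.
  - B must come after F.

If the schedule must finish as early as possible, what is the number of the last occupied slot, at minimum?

The precedence chain requires at least 2 distinct slots.
With at most 2 per slot and 6 tasks, at least 3 slots are needed.
S can't be placed before 6, so the schedule must run through at least slot 6.
6 works (last occupied slot: 6): for example F -> 1, K -> 4, B -> 2, Y -> 1, C -> 2, S -> 6.

slot 6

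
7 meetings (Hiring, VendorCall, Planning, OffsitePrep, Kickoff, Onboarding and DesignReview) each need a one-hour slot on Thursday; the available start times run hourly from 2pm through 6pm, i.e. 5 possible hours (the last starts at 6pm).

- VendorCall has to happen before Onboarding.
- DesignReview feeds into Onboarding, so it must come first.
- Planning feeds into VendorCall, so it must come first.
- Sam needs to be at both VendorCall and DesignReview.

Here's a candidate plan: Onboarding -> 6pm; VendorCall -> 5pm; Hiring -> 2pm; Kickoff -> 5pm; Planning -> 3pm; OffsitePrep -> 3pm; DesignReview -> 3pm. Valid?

Planning feeds into VendorCall, so it must come first — holds.
VendorCall has to happen before Onboarding — holds.
DesignReview feeds into Onboarding, so it must come first — holds.
Sam needs to be at both VendorCall and DesignReview — holds.

Yes, all constraints hold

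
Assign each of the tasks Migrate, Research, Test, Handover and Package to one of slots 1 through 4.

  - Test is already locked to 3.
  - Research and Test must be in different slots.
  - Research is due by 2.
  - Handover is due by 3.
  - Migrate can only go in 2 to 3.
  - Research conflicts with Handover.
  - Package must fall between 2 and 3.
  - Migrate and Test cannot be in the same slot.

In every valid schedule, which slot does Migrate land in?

Migrate's window is 2–3.
Test is fixed at 3, and Migrate can't share a slot with Test.
So Migrate must be 2.

2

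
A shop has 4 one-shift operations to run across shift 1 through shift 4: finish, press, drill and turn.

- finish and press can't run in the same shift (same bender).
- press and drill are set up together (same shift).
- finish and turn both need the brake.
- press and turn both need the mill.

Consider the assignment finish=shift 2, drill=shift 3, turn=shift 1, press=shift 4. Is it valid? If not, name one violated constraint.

Invalid. press and drill are set up together (same shift).

press and drill are set up together (same shift) — violated.
finish and press can't run in the same shift (same bender) — holds.
press and turn both need the mill — holds.
finish and turn both need the brake — holds.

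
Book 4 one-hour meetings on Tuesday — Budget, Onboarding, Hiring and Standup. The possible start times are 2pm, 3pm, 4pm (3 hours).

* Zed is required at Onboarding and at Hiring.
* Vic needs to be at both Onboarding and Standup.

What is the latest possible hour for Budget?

4pm

Budget at 4pm is achievable: Standup=3pm, Budget=4pm, Hiring=3pm, Onboarding=2pm.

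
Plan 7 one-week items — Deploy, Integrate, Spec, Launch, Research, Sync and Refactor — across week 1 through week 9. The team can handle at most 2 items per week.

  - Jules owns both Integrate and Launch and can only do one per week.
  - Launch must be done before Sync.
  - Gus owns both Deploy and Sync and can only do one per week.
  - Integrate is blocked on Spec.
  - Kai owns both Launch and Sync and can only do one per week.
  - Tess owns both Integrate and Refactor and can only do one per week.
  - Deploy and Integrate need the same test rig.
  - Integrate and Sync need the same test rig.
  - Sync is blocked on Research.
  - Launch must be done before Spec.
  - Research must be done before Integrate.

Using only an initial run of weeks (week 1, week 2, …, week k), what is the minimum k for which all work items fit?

The precedence chain requires at least 3 distinct weeks.
With at most 2 per week and 7 work items, at least 4 weeks are needed.
4 works (last occupied week: week 4): for example Sync in week 2, Deploy in week 4, Spec in week 2, Refactor in week 4, Research in week 1, Integrate in week 3, Launch in week 1.

4 weeks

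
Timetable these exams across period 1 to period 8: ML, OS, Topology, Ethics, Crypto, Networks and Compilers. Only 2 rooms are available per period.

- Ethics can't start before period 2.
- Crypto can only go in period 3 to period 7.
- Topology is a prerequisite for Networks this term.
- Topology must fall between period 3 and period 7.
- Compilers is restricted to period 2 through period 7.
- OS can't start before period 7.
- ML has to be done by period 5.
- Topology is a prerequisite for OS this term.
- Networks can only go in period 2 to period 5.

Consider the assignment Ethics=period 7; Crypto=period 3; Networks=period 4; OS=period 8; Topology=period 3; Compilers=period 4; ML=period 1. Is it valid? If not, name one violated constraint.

Yes, all constraints hold

ML has to be done by period 5 — holds.
Networks can only go in period 2 to period 5 — holds.
Crypto can only go in period 3 to period 7 — holds.
Ethics can't start before period 2 — holds.
Topology must fall between period 3 and period 7 — holds.
Compilers is restricted to period 2 through period 7 — holds.
Only 2 rooms are available per period — holds.
OS can't start before period 7 — holds.
Topology is a prerequisite for OS this term — holds.
Topology is a prerequisite for Networks this term — holds.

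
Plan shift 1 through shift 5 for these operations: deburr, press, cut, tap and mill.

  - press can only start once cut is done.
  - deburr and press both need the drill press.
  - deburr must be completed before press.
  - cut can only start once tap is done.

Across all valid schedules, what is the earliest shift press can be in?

Precedence pushes press to at least shift 3.
press at shift 3 is achievable: press -> shift 3; mill -> shift 1; tap -> shift 1; cut -> shift 2; deburr -> shift 1.

shift 3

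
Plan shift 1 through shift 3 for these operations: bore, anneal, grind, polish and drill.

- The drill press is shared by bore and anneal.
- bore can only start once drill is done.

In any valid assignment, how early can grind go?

grind at shift 1 is achievable: bore -> shift 2, grind -> shift 1, anneal -> shift 1, polish -> shift 1, drill -> shift 1.

shift 1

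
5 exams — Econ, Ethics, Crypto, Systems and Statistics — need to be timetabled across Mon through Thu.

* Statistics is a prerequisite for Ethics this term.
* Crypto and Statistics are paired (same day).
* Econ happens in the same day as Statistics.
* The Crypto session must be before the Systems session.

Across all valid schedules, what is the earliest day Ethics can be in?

Precedence pushes Ethics to at least Tue.
Ethics at Tue is achievable: Econ in Mon; Ethics in Tue; Systems in Tue; Statistics in Mon; Crypto in Mon.

Tue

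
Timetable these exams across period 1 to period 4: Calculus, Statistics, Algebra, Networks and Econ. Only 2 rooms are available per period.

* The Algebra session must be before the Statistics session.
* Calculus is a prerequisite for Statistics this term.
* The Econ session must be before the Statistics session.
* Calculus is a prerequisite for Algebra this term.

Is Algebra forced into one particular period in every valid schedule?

Algebra can be period 2 (e.g. Algebra=period 2; Statistics=period 3; Networks=period 2; Econ=period 1; Calculus=period 1) or period 3 (e.g. Statistics=period 4; Econ=period 1; Algebra=period 3; Networks=period 2; Calculus=period 1).

No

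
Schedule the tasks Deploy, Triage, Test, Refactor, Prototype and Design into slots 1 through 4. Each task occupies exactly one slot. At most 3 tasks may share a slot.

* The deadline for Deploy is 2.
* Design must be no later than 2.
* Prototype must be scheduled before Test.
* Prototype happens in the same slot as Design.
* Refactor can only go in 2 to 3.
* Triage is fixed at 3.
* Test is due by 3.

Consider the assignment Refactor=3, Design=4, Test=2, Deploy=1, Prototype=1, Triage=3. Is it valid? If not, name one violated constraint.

Test is due by 3 — holds.
Prototype must be scheduled before Test — holds.
Design must be no later than 2 — violated.
Prototype happens in the same slot as Design — violated.
The deadline for Deploy is 2 — holds.
At most 3 tasks may share a slot — holds.
Triage is fixed at 3 — holds.
Refactor can only go in 2 to 3 — holds.

No. Design must be no later than 2 is not satisfied.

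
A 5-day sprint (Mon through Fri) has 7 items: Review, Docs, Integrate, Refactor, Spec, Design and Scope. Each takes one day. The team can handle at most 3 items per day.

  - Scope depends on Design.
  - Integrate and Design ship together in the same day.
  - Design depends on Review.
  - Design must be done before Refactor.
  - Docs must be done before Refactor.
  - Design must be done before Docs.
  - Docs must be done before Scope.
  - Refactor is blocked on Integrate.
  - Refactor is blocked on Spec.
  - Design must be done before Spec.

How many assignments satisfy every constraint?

Splitting on Review: it can be Mon (9), Tue (1). Listing each branch's schedules as (Docs, Integrate, Refactor, Spec, Design, Scope):
Review=Mon: (Wed,Tue,Thu,Wed,Tue,Thu) (Wed,Tue,Thu,Wed,Tue,Fri) (Wed,Tue,Fri,Wed,Tue,Thu) (Wed,Tue,Fri,Wed,Tue,Fri) (Wed,Tue,Fri,Thu,Tue,Thu) (Wed,Tue,Fri,Thu,Tue,Fri) (Thu,Tue,Fri,Wed,Tue,Fri) (Thu,Tue,Fri,Thu,Tue,Fri) (Thu,Wed,Fri,Thu,Wed,Fri) — 9.
Review=Tue: (Thu,Wed,Fri,Thu,Wed,Fri) — 1.
Summing: 9 + 1 = 10.

10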